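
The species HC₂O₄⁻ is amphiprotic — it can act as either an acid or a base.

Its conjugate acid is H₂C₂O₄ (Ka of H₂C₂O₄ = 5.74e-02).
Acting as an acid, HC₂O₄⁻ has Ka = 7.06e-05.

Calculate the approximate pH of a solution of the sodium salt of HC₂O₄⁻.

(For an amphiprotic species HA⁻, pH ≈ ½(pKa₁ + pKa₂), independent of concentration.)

pKa₁ = -log(5.74e-02) = 1.24; pKa₂ = -log(7.06e-05) = 4.15. For an amphiprotic species, pH ≈ ½(pKa₁ + pKa₂) = ½(1.24 + 4.15) = 2.70.

pH = 2.70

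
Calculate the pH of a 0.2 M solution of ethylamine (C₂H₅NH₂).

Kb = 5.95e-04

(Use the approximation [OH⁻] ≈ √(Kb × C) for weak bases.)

[OH⁻] = √(Kb × C) = √(5.95e-04 × 0.2) = 1.0909e-02. pOH = 1.96, pH = 14 - pOH

pH = 12.04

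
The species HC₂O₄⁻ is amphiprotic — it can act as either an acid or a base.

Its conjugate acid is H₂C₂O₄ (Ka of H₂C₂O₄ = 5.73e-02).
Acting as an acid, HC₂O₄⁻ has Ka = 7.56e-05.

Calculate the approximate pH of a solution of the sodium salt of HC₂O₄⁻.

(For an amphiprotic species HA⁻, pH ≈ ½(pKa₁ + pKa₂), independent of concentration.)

pKa₁ = -log(5.73e-02) = 1.24; pKa₂ = -log(7.56e-05) = 4.12. For an amphiprotic species, pH ≈ ½(pKa₁ + pKa₂) = ½(1.24 + 4.12) = 2.68.

pH = 2.68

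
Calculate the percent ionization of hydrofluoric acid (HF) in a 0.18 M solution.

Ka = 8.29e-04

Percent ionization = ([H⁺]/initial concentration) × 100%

Using Ka equilibrium: x² + Ka×x - Ka×C = 0. Solving: [H⁺] = 1.1808e-02. Percent = (1.1808e-02/0.18) × 100

Percent ionization = 6.56%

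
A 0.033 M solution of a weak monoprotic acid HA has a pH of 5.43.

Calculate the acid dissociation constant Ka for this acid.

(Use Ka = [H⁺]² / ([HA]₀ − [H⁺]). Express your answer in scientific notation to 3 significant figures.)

[H⁺] = 10^(−pH) = 10^(−5.43) = 3.715e-06 M. For HA ⇌ H⁺ + A⁻, Ka = [H⁺][A⁻]/[HA] = [H⁺]² / ([HA]₀ − [H⁺]) = (3.715e-06)² / (0.033 − 3.715e-06) = 4.18e-10.

K_a = 4.18e-10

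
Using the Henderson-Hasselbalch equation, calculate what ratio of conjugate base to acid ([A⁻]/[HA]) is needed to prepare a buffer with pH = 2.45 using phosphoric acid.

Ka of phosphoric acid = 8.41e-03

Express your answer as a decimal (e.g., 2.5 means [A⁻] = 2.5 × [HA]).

pKa = -log(8.41e-03) = 2.0752. pH = pKa + log([A⁻]/[HA]), so log([A⁻]/[HA]) = pH − pKa = 2.45 − 2.0752 = 0.3748. [A⁻]/[HA] = 10^(0.3748) = 2.37

[A⁻]/[HA] = 2.37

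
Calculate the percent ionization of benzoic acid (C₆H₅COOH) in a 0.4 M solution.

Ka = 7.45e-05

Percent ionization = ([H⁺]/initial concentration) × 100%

Using Ka equilibrium: x² + Ka×x - Ka×C = 0. Solving: [H⁺] = 5.4218e-03. Percent = (5.4218e-03/0.4) × 100

Percent ionization = 1.36%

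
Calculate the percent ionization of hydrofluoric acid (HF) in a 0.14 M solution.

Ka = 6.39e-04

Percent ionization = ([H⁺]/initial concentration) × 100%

Using Ka equilibrium: x² + Ka×x - Ka×C = 0. Solving: [H⁺] = 9.1442e-03. Percent = (9.1442e-03/0.14) × 100

Percent ionization = 6.53%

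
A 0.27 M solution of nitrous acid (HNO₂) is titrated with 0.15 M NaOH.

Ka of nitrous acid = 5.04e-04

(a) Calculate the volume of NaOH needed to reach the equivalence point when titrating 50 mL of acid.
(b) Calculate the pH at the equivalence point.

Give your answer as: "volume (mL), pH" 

moles acid = 0.27 × 50/1000 = 0.0135 mol; V_base = moles/0.15 × 1000 = 90.0 mL. At equivalence only the conjugate base is present: [A⁻] = 0.0135/0.140 = 9.6429e-02 M. Kb = Kw/Ka = 1.98e-11; [OH⁻] = √(Kb × [A⁻]) = 1.3832e-06; pOH = 5.86; pH = 14 - pOH = 8.14.

V = 90.0 mL, pH = 8.14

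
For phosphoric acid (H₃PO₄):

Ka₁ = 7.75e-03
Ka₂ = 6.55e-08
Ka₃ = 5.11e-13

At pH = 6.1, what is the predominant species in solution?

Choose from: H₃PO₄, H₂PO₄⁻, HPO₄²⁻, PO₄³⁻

pKa₁ = 2.11, pKa₂ = 7.18, pKa₃ = 12.29. For a polyprotic acid the predominant species crosses at each pKa: below pKa_n the protonated form dominates, above it the deprotonated form does. At pH = 6.1, the predominant species is H₂PO₄⁻.

H₂PO₄⁻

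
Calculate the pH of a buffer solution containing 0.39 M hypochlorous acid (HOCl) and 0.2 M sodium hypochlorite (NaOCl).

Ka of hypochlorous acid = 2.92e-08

pKa = -log(2.92e-08) = 7.53. pH = pKa + log([A⁻]/[HA]) = 7.53 + log(0.2/0.39)

pH = 7.24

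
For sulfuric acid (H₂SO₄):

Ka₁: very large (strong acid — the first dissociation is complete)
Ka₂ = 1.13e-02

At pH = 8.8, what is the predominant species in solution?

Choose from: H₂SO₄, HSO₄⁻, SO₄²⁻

The first dissociation is complete, so H₂SO₄ itself is never the predominant species in water; pKa₂ = -log(1.13e-02) = 1.95. For a polyprotic acid the predominant species crosses at each pKa: below pKa_n the protonated form dominates, above it the deprotonated form does. At pH = 8.8, the predominant species is SO₄²⁻.

SO₄²⁻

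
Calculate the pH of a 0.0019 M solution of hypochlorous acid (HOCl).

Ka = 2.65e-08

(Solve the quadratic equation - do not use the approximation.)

x² + Ka×x - Ka×C = 0. Using quadratic formula: [H⁺] = 7.0825e-06

pH = 5.15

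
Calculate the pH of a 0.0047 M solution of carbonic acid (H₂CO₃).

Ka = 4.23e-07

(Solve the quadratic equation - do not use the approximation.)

x² + Ka×x - Ka×C = 0. Using quadratic formula: [H⁺] = 4.4377e-05

pH = 4.35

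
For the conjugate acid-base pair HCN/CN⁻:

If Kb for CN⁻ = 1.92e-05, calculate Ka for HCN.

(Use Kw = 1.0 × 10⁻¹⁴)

For a conjugate pair Ka × Kb = Kw, so Ka = Kw/Kb = 1.0 × 10⁻¹⁴ / 1.92e-05 = 5.21e-10.

K_a = 5.21e-10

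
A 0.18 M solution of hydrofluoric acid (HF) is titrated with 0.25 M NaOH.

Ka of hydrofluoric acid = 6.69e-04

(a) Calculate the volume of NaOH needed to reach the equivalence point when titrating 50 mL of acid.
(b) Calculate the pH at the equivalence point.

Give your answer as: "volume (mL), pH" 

moles acid = 0.18 × 50/1000 = 0.009 mol; V_base = moles/0.25 × 1000 = 36.0 mL. At equivalence only the conjugate base is present: [A⁻] = 0.009/0.086 = 1.0465e-01 M. Kb = Kw/Ka = 1.49e-11; [OH⁻] = √(Kb × [A⁻]) = 1.2507e-06; pOH = 5.90; pH = 14 - pOH = 8.10.

V = 36.0 mL, pH = 8.10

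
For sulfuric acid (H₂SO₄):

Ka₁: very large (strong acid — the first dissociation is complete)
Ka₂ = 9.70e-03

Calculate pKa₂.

pKa₂ = -log(Ka₂) = -log(9.70e-03) = 2.01.

pK_{a2} = 2.01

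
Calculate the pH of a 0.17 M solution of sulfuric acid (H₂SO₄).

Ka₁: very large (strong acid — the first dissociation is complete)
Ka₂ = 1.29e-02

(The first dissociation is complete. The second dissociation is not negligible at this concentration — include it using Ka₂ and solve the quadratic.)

First dissociation is complete: [H⁺]₀ = [HSO₄⁻]₀ = C = 0.17 M. Second dissociation HSO₄⁻ ⇌ H⁺ + SO₄²⁻: let x = [SO₄²⁻]. Ka₂ = (C + x)·x / (C − x) = 1.29e-02 → x² + (C + Ka₂)·x − Ka₂·C = 0 → x² + 0.18290·x − 2.193e-03 = 0. x = (−0.18290 + √(0.18290² + 4 × 2.193e-03)) / 2 = 1.1293e-02 M. [H⁺] = C + x = 0.17 + 1.1293e-02 = 1.8129e-01 M. pH = -log(1.8129e-01) = 0.74.

pH = 0.74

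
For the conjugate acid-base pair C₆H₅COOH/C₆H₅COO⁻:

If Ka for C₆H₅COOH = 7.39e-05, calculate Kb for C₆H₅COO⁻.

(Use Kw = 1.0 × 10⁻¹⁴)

For a conjugate pair Ka × Kb = Kw, so Kb = Kw/Ka = 1.0 × 10⁻¹⁴ / 7.39e-05 = 1.35e-10.

K_b = 1.35e-10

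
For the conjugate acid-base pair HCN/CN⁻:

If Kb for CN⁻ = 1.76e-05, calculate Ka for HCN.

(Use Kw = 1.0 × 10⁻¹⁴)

For a conjugate pair Ka × Kb = Kw, so Ka = Kw/Kb = 1.0 × 10⁻¹⁴ / 1.76e-05 = 5.68e-10.

K_a = 5.68e-10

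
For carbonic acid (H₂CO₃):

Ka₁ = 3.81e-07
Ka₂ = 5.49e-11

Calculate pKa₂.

pKa₂ = -log(Ka₂) = -log(5.49e-11) = 10.26.

pK_{a2} = 10.26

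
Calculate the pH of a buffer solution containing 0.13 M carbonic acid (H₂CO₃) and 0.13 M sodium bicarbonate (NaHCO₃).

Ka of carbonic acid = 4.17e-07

pKa = -log(4.17e-07) = 6.38. pH = pKa + log([A⁻]/[HA]) = 6.38 + log(0.13/0.13)

pH = 6.38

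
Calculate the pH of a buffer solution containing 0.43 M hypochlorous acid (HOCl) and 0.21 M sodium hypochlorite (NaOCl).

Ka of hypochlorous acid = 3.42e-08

pKa = -log(3.42e-08) = 7.47. pH = pKa + log([A⁻]/[HA]) = 7.47 + log(0.21/0.43)

pH = 7.15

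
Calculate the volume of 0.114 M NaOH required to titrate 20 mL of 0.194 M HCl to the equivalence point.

At equivalence: moles acid = moles base. moles HCl = 0.194 × 20/1000 = 0.00388 mol. V_base = moles / 0.114 × 1000 = 34.0 mL.

V_{base} = 34.0 mL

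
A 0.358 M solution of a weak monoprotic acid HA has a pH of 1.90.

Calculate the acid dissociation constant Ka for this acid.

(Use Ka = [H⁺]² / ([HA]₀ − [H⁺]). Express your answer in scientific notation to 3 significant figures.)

[H⁺] = 10^(−pH) = 10^(−1.90) = 1.259e-02 M. For HA ⇌ H⁺ + A⁻, Ka = [H⁺][A⁻]/[HA] = [H⁺]² / ([HA]₀ − [H⁺]) = (1.259e-02)² / (0.358 − 1.259e-02) = 4.59e-04.

K_a = 4.59e-04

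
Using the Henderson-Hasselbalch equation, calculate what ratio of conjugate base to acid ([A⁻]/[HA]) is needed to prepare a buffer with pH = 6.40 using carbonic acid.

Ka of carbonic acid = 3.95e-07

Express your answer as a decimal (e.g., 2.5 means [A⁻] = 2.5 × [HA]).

pKa = -log(3.95e-07) = 6.4034. pH = pKa + log([A⁻]/[HA]), so log([A⁻]/[HA]) = pH − pKa = 6.40 − 6.4034 = -0.0034. [A⁻]/[HA] = 10^(-0.0034) = 0.992

[A⁻]/[HA] = 0.992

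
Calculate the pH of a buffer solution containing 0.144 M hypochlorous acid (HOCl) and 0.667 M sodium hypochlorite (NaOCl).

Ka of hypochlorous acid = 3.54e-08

pKa = -log(3.54e-08) = 7.45. pH = pKa + log([A⁻]/[HA]) = 7.45 + log(0.667/0.144)

pH = 8.12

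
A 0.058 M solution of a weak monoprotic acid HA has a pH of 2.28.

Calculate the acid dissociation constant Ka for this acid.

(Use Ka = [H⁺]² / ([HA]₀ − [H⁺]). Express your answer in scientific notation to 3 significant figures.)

[H⁺] = 10^(−pH) = 10^(−2.28) = 5.248e-03 M. For HA ⇌ H⁺ + A⁻, Ka = [H⁺][A⁻]/[HA] = [H⁺]² / ([HA]₀ − [H⁺]) = (5.248e-03)² / (0.058 − 5.248e-03) = 5.22e-04.

K_a = 5.22e-04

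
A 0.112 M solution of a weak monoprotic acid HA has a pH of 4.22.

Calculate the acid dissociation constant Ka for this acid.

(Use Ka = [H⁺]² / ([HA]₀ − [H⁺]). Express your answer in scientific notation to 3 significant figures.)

[H⁺] = 10^(−pH) = 10^(−4.22) = 6.026e-05 M. For HA ⇌ H⁺ + A⁻, Ka = [H⁺][A⁻]/[HA] = [H⁺]² / ([HA]₀ − [H⁺]) = (6.026e-05)² / (0.112 − 6.026e-05) = 3.24e-08.

K_a = 3.24e-08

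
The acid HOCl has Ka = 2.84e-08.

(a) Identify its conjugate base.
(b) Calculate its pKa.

(a) The conjugate base is formed by removing one H⁺ from HOCl, giving OCl⁻. (b) pKa = -log(Ka) = -log(2.84e-08) = 7.55.

Conjugate base: OCl⁻; pK_a = 7.55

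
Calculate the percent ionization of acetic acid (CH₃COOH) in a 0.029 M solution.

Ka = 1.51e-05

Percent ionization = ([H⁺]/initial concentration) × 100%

Using Ka equilibrium: x² + Ka×x - Ka×C = 0. Solving: [H⁺] = 6.5423e-04. Percent = (6.5423e-04/0.029) × 100

Percent ionization = 2.26%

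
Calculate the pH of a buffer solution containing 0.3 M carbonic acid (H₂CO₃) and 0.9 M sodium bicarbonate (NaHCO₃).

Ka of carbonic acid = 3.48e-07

pKa = -log(3.48e-07) = 6.46. pH = pKa + log([A⁻]/[HA]) = 6.46 + log(0.9/0.3)

pH = 6.94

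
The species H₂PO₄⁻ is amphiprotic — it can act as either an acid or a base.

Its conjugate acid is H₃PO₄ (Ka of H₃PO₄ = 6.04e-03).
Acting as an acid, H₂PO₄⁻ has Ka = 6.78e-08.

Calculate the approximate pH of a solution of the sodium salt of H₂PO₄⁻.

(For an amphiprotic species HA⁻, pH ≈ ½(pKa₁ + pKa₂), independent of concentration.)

pKa₁ = -log(6.04e-03) = 2.22; pKa₂ = -log(6.78e-08) = 7.17. For an amphiprotic species, pH ≈ ½(pKa₁ + pKa₂) = ½(2.22 + 7.17) = 4.69.

pH = 4.69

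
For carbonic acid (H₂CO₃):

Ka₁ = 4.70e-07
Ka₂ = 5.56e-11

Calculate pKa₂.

pKa₂ = -log(Ka₂) = -log(5.56e-11) = 10.25.

pK_{a2} = 10.25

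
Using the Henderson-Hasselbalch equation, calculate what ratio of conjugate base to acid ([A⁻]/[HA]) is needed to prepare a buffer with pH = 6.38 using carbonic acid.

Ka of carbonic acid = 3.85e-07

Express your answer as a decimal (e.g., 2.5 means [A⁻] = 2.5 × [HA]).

pKa = -log(3.85e-07) = 6.4145. pH = pKa + log([A⁻]/[HA]), so log([A⁻]/[HA]) = pH − pKa = 6.38 − 6.4145 = -0.0345. [A⁻]/[HA] = 10^(-0.0345) = 0.924

[A⁻]/[HA] = 0.924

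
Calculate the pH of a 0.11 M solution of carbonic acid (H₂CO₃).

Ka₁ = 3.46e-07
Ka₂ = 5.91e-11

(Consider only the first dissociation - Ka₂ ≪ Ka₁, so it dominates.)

First dissociation dominates. From Ka₁ = [H⁺][HA⁻]/[H₂A], x² + Ka₁·x − Ka₁·C = 0 with C = 0.11 M and Ka₁ = 3.46e-07. Solving: [H⁺] = (−Ka₁ + √(Ka₁² + 4·Ka₁·C)) / 2 = 1.9492e-04 M. pH = -log(1.9492e-04) = 3.71.

pH = 3.71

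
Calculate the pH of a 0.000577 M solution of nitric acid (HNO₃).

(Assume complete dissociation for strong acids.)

[H⁺] = 0.000577 M for strong acid. pH = -log[H⁺] = -log(0.000577)

pH = 3.24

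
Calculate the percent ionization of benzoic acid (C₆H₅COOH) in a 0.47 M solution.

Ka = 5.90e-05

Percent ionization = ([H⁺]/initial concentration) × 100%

Using Ka equilibrium: x² + Ka×x - Ka×C = 0. Solving: [H⁺] = 5.2365e-03. Percent = (5.2365e-03/0.47) × 100

Percent ionization = 1.11%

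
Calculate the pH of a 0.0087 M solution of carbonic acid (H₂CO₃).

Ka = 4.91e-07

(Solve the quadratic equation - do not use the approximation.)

x² + Ka×x - Ka×C = 0. Using quadratic formula: [H⁺] = 6.5113e-05

pH = 4.19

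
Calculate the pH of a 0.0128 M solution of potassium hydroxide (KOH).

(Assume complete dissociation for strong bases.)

[OH⁻] = 0.0128 M for strong base. pOH = -log[OH⁻] = 1.89, pH = 14 - pOH

pH = 12.11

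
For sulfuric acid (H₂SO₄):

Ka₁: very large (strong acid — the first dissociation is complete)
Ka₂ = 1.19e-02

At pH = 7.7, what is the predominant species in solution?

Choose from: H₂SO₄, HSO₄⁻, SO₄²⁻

The first dissociation is complete, so H₂SO₄ itself is never the predominant species in water; pKa₂ = -log(1.19e-02) = 1.92. For a polyprotic acid the predominant species crosses at each pKa: below pKa_n the protonated form dominates, above it the deprotonated form does. At pH = 7.7, the predominant species is SO₄²⁻.

SO₄²⁻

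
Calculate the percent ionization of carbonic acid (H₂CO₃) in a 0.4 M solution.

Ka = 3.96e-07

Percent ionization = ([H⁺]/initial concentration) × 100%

Using Ka equilibrium: x² + Ka×x - Ka×C = 0. Solving: [H⁺] = 3.9780e-04. Percent = (3.9780e-04/0.4) × 100

Percent ionization = 0.0994%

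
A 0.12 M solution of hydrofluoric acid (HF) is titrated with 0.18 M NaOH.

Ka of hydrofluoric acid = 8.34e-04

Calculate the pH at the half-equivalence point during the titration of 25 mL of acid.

At half-equivalence [HA] = [A⁻], so Henderson-Hasselbalch gives pH = pKa = -log(8.34e-04) = 3.08.

pH = pKa = 3.08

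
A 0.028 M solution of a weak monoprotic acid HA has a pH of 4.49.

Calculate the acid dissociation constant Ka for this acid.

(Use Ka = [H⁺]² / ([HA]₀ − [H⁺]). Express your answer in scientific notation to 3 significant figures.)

[H⁺] = 10^(−pH) = 10^(−4.49) = 3.236e-05 M. For HA ⇌ H⁺ + A⁻, Ka = [H⁺][A⁻]/[HA] = [H⁺]² / ([HA]₀ − [H⁺]) = (3.236e-05)² / (0.028 − 3.236e-05) = 3.74e-08.

K_a = 3.74e-08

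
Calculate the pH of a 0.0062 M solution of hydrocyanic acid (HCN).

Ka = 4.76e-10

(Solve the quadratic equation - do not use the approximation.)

x² + Ka×x - Ka×C = 0. Using quadratic formula: [H⁺] = 1.7177e-06

pH = 5.77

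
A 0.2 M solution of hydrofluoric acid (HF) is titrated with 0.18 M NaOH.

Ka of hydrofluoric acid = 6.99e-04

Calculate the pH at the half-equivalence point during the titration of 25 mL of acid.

At half-equivalence [HA] = [A⁻], so Henderson-Hasselbalch gives pH = pKa = -log(6.99e-04) = 3.16.

pH = pKa = 3.16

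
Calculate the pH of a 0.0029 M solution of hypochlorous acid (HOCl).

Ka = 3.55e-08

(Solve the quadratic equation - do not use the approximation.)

x² + Ka×x - Ka×C = 0. Using quadratic formula: [H⁺] = 1.0129e-05

pH = 4.99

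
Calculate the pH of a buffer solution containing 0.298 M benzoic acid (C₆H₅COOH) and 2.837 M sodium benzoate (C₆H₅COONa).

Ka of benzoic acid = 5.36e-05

pKa = -log(5.36e-05) = 4.27. pH = pKa + log([A⁻]/[HA]) = 4.27 + log(2.837/0.298)

pH = 5.25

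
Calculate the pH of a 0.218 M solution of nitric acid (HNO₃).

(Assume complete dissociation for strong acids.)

[H⁺] = 0.218 M for strong acid. pH = -log[H⁺] = -log(0.218)

pH = 0.66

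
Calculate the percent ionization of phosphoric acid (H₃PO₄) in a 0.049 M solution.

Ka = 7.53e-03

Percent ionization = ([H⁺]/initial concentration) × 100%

Using Ka equilibrium: x² + Ka×x - Ka×C = 0. Solving: [H⁺] = 1.5809e-02. Percent = (1.5809e-02/0.049) × 100

Percent ionization = 32.3%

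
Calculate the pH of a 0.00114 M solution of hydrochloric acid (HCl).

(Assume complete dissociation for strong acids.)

[H⁺] = 0.00114 M for strong acid. pH = -log[H⁺] = -log(0.00114)

pH = 2.94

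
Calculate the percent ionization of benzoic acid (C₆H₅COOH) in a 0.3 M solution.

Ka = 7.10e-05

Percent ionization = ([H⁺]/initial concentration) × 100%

Using Ka equilibrium: x² + Ka×x - Ka×C = 0. Solving: [H⁺] = 4.5798e-03. Percent = (4.5798e-03/0.3) × 100

Percent ionization = 1.53%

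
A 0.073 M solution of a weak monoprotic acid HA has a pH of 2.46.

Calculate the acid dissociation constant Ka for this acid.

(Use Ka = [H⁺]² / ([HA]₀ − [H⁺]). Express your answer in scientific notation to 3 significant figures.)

[H⁺] = 10^(−pH) = 10^(−2.46) = 3.467e-03 M. For HA ⇌ H⁺ + A⁻, Ka = [H⁺][A⁻]/[HA] = [H⁺]² / ([HA]₀ − [H⁺]) = (3.467e-03)² / (0.073 − 3.467e-03) = 1.73e-04.

K_a = 1.73e-04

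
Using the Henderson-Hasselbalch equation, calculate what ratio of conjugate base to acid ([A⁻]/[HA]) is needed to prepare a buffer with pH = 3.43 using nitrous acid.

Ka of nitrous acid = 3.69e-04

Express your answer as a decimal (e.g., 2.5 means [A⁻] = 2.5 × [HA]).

pKa = -log(3.69e-04) = 3.4330. pH = pKa + log([A⁻]/[HA]), so log([A⁻]/[HA]) = pH − pKa = 3.43 − 3.4330 = -0.0030. [A⁻]/[HA] = 10^(-0.0030) = 0.993

[A⁻]/[HA] = 0.993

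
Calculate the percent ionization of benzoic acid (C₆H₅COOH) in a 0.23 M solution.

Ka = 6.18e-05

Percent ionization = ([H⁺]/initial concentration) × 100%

Using Ka equilibrium: x² + Ka×x - Ka×C = 0. Solving: [H⁺] = 3.7394e-03. Percent = (3.7394e-03/0.23) × 100

Percent ionization = 1.63%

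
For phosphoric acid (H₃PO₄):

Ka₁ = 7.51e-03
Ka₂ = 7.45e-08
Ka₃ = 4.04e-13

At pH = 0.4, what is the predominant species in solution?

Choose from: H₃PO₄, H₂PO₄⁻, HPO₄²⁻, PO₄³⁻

pKa₁ = 2.12, pKa₂ = 7.13, pKa₃ = 12.39. For a polyprotic acid the predominant species crosses at each pKa: below pKa_n the protonated form dominates, above it the deprotonated form does. At pH = 0.4, the predominant species is H₃PO₄.

H₃PO₄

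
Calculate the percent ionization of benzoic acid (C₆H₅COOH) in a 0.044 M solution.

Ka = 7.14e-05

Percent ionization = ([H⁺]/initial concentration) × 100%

Using Ka equilibrium: x² + Ka×x - Ka×C = 0. Solving: [H⁺] = 1.7371e-03. Percent = (1.7371e-03/0.044) × 100

Percent ionization = 3.95%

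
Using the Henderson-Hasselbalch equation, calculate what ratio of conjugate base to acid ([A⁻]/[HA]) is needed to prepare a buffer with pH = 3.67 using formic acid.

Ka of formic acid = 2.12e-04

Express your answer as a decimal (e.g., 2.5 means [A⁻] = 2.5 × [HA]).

pKa = -log(2.12e-04) = 3.6737. pH = pKa + log([A⁻]/[HA]), so log([A⁻]/[HA]) = pH − pKa = 3.67 − 3.6737 = -0.0037. [A⁻]/[HA] = 10^(-0.0037) = 0.992

[A⁻]/[HA] = 0.992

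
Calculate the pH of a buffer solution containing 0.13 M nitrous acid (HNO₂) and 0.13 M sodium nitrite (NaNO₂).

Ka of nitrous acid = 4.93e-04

pKa = -log(4.93e-04) = 3.31. pH = pKa + log([A⁻]/[HA]) = 3.31 + log(0.13/0.13)

pH = 3.31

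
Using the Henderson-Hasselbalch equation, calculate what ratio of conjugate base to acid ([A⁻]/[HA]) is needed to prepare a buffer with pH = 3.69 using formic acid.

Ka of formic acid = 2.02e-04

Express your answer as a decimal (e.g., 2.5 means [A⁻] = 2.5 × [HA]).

pKa = -log(2.02e-04) = 3.6946. pH = pKa + log([A⁻]/[HA]), so log([A⁻]/[HA]) = pH − pKa = 3.69 − 3.6946 = -0.0046. [A⁻]/[HA] = 10^(-0.0046) = 0.989

[A⁻]/[HA] = 0.989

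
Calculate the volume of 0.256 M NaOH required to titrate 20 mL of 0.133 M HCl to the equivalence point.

At equivalence: moles acid = moles base. moles HCl = 0.133 × 20/1000 = 0.00266 mol. V_base = moles / 0.256 × 1000 = 10.4 mL.

V_{base} = 10.4 mL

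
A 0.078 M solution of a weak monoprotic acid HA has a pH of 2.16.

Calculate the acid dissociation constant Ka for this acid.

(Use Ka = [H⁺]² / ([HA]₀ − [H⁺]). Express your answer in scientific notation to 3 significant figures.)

[H⁺] = 10^(−pH) = 10^(−2.16) = 6.918e-03 M. For HA ⇌ H⁺ + A⁻, Ka = [H⁺][A⁻]/[HA] = [H⁺]² / ([HA]₀ − [H⁺]) = (6.918e-03)² / (0.078 − 6.918e-03) = 6.73e-04.

K_a = 6.73e-04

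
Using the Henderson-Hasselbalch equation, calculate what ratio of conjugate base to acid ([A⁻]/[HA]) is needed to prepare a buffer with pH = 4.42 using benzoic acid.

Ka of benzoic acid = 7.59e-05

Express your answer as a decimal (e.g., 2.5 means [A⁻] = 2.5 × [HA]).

pKa = -log(7.59e-05) = 4.1198. pH = pKa + log([A⁻]/[HA]), so log([A⁻]/[HA]) = pH − pKa = 4.42 − 4.1198 = 0.3002. [A⁻]/[HA] = 10^(0.3002) = 2.00

[A⁻]/[HA] = 2.00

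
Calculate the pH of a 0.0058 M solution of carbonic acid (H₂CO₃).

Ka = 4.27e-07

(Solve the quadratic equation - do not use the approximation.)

x² + Ka×x - Ka×C = 0. Using quadratic formula: [H⁺] = 4.9552e-05

pH = 4.30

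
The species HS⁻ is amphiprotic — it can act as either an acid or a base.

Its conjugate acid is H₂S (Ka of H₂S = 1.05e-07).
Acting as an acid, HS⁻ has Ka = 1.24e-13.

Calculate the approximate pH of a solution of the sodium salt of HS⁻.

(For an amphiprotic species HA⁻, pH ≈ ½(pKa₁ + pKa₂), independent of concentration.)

pKa₁ = -log(1.05e-07) = 6.98; pKa₂ = -log(1.24e-13) = 12.91. For an amphiprotic species, pH ≈ ½(pKa₁ + pKa₂) = ½(6.98 + 12.91) = 9.94.

pH = 9.94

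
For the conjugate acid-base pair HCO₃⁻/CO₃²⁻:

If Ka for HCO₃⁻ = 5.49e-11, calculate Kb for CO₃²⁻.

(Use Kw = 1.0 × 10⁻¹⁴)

For a conjugate pair Ka × Kb = Kw, so Kb = Kw/Ka = 1.0 × 10⁻¹⁴ / 5.49e-11 = 1.82e-04.

K_b = 1.82e-04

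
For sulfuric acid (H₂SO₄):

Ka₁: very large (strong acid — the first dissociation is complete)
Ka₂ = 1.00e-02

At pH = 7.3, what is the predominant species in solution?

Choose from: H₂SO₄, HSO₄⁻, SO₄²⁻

The first dissociation is complete, so H₂SO₄ itself is never the predominant species in water; pKa₂ = -log(1.00e-02) = 2.00. For a polyprotic acid the predominant species crosses at each pKa: below pKa_n the protonated form dominates, above it the deprotonated form does. At pH = 7.3, the predominant species is SO₄²⁻.

SO₄²⁻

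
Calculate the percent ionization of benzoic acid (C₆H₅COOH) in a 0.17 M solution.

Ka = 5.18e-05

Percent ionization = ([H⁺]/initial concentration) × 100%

Using Ka equilibrium: x² + Ka×x - Ka×C = 0. Solving: [H⁺] = 2.9417e-03. Percent = (2.9417e-03/0.17) × 100

Percent ionization = 1.73%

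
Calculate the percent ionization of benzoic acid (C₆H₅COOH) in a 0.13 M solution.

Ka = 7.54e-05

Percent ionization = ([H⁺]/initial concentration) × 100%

Using Ka equilibrium: x² + Ka×x - Ka×C = 0. Solving: [H⁺] = 3.0933e-03. Percent = (3.0933e-03/0.13) × 100

Percent ionization = 2.38%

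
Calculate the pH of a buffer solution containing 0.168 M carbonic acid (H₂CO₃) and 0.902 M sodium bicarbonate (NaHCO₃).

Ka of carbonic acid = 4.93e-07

pKa = -log(4.93e-07) = 6.31. pH = pKa + log([A⁻]/[HA]) = 6.31 + log(0.902/0.168)

pH = 7.04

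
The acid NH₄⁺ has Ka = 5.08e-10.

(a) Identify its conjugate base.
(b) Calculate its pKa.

(a) The conjugate base is formed by removing one H⁺ from NH₄⁺, giving NH₃. (b) pKa = -log(Ka) = -log(5.08e-10) = 9.29.

Conjugate base: NH₃; pK_a = 9.29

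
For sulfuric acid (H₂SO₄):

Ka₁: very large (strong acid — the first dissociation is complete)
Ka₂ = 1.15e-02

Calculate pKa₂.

pKa₂ = -log(Ka₂) = -log(1.15e-02) = 1.94.

pK_{a2} = 1.94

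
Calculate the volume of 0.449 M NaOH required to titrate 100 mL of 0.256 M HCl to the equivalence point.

At equivalence: moles acid = moles base. moles HCl = 0.256 × 100/1000 = 0.0256 mol. V_base = moles / 0.449 × 1000 = 57.0 mL.

V_{base} = 57.0 mL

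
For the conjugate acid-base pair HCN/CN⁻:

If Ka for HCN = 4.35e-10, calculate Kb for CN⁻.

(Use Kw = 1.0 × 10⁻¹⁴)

For a conjugate pair Ka × Kb = Kw, so Kb = Kw/Ka = 1.0 × 10⁻¹⁴ / 4.35e-10 = 2.30e-05.

K_b = 2.30e-05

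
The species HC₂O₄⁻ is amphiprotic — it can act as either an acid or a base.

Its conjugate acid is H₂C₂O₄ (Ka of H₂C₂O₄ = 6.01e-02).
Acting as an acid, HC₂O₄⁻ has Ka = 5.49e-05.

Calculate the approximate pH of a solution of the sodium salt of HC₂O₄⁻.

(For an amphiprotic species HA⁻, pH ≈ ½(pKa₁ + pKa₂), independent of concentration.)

pKa₁ = -log(6.01e-02) = 1.22; pKa₂ = -log(5.49e-05) = 4.26. For an amphiprotic species, pH ≈ ½(pKa₁ + pKa₂) = ½(1.22 + 4.26) = 2.74.

pH = 2.74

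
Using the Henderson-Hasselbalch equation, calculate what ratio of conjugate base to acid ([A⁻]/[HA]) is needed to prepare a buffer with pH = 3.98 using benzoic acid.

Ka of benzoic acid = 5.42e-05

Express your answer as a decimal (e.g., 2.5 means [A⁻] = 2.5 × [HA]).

pKa = -log(5.42e-05) = 4.2660. pH = pKa + log([A⁻]/[HA]), so log([A⁻]/[HA]) = pH − pKa = 3.98 − 4.2660 = -0.2860. [A⁻]/[HA] = 10^(-0.2860) = 0.518

[A⁻]/[HA] = 0.518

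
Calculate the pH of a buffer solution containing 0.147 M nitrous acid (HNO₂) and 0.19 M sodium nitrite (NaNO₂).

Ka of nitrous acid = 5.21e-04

pKa = -log(5.21e-04) = 3.28. pH = pKa + log([A⁻]/[HA]) = 3.28 + log(0.19/0.147)

pH = 3.39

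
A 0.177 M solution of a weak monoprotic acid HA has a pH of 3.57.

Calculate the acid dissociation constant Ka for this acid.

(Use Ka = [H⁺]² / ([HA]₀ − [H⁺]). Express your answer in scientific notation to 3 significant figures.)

[H⁺] = 10^(−pH) = 10^(−3.57) = 2.692e-04 M. For HA ⇌ H⁺ + A⁻, Ka = [H⁺][A⁻]/[HA] = [H⁺]² / ([HA]₀ − [H⁺]) = (2.692e-04)² / (0.177 − 2.692e-04) = 4.10e-07.

K_a = 4.10e-07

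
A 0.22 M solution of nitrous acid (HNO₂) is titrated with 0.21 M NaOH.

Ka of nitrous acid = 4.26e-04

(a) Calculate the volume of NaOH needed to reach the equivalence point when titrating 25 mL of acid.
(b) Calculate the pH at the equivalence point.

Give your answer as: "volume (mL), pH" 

moles acid = 0.22 × 25/1000 = 0.0055 mol; V_base = moles/0.21 × 1000 = 26.2 mL. At equivalence only the conjugate base is present: [A⁻] = 0.0055/0.051 = 1.0744e-01 M. Kb = Kw/Ka = 2.35e-11; [OH⁻] = √(Kb × [A⁻]) = 1.5881e-06; pOH = 5.80; pH = 14 - pOH = 8.20.

V = 26.2 mL, pH = 8.20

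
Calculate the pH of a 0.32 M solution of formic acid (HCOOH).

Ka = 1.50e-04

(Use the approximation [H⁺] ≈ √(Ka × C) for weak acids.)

[H⁺] = √(Ka × C) = √(1.50e-04 × 0.32) = 6.9282e-03. pH = -log(6.9282e-03)

pH = 2.16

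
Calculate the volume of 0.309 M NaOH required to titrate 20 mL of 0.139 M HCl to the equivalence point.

At equivalence: moles acid = moles base. moles HCl = 0.139 × 20/1000 = 0.00278 mol. V_base = moles / 0.309 × 1000 = 9.0 mL.

V_{base} = 9.0 mL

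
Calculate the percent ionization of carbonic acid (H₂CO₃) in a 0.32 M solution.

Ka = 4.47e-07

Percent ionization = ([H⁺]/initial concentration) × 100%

Using Ka equilibrium: x² + Ka×x - Ka×C = 0. Solving: [H⁺] = 3.7798e-04. Percent = (3.7798e-04/0.32) × 100

Percent ionization = 0.118%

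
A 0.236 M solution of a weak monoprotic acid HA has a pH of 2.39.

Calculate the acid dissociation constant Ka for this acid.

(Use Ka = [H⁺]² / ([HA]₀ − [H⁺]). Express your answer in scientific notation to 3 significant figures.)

[H⁺] = 10^(−pH) = 10^(−2.39) = 4.074e-03 M. For HA ⇌ H⁺ + A⁻, Ka = [H⁺][A⁻]/[HA] = [H⁺]² / ([HA]₀ − [H⁺]) = (4.074e-03)² / (0.236 − 4.074e-03) = 7.16e-05.

K_a = 7.16e-05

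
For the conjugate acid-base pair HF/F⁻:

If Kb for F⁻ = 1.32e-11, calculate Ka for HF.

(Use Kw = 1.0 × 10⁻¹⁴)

For a conjugate pair Ka × Kb = Kw, so Ka = Kw/Kb = 1.0 × 10⁻¹⁴ / 1.32e-11 = 7.58e-04.

K_a = 7.58e-04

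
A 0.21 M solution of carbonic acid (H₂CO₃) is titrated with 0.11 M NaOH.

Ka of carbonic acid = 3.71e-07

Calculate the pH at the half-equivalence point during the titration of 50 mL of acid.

At half-equivalence [HA] = [A⁻], so Henderson-Hasselbalch gives pH = pKa = -log(3.71e-07) = 6.43.

pH = pKa = 6.43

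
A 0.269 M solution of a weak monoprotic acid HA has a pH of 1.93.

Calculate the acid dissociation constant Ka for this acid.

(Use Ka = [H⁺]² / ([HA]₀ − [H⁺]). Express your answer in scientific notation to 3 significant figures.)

[H⁺] = 10^(−pH) = 10^(−1.93) = 1.175e-02 M. For HA ⇌ H⁺ + A⁻, Ka = [H⁺][A⁻]/[HA] = [H⁺]² / ([HA]₀ − [H⁺]) = (1.175e-02)² / (0.269 − 1.175e-02) = 5.37e-04.

K_a = 5.37e-04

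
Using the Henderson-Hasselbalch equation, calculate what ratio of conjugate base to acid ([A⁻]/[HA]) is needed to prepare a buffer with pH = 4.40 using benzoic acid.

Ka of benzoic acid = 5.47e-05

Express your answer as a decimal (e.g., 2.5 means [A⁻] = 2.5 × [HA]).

pKa = -log(5.47e-05) = 4.2620. pH = pKa + log([A⁻]/[HA]), so log([A⁻]/[HA]) = pH − pKa = 4.40 − 4.2620 = 0.1380. [A⁻]/[HA] = 10^(0.1380) = 1.37

[A⁻]/[HA] = 1.37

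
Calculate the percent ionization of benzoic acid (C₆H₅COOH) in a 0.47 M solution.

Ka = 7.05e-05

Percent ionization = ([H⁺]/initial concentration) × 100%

Using Ka equilibrium: x² + Ka×x - Ka×C = 0. Solving: [H⁺] = 5.7212e-03. Percent = (5.7212e-03/0.47) × 100

Percent ionization = 1.22%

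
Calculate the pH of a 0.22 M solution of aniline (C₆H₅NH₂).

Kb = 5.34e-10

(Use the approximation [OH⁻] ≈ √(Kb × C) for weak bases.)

[OH⁻] = √(Kb × C) = √(5.34e-10 × 0.22) = 1.0839e-05. pOH = 4.97, pH = 14 - pOH

pH = 9.03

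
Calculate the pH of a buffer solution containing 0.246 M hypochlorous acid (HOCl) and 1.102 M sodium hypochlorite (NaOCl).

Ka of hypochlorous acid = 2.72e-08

pKa = -log(2.72e-08) = 7.57. pH = pKa + log([A⁻]/[HA]) = 7.57 + log(1.102/0.246)

pH = 8.22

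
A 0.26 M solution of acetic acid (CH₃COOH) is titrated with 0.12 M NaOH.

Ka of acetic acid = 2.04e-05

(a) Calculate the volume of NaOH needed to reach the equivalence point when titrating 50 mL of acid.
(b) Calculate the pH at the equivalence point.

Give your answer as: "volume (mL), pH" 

moles acid = 0.26 × 50/1000 = 0.013 mol; V_base = moles/0.12 × 1000 = 108.3 mL. At equivalence only the conjugate base is present: [A⁻] = 0.013/0.158 = 8.2105e-02 M. Kb = Kw/Ka = 4.90e-10; [OH⁻] = √(Kb × [A⁻]) = 6.3441e-06; pOH = 5.20; pH = 14 - pOH = 8.80.

V = 108.3 mL, pH = 8.80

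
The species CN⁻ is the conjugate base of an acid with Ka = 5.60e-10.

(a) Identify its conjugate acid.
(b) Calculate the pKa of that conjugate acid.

(a) The conjugate acid is formed by adding one H⁺ to CN⁻, giving HCN. (b) pKa = -log(Ka) = -log(5.60e-10) = 9.25.

Conjugate acid: HCN; pK_a = 9.25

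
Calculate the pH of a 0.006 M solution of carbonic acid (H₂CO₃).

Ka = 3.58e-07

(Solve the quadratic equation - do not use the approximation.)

x² + Ka×x - Ka×C = 0. Using quadratic formula: [H⁺] = 4.6168e-05

pH = 4.34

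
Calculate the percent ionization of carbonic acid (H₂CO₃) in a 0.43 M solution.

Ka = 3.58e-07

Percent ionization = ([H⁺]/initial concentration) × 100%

Using Ka equilibrium: x² + Ka×x - Ka×C = 0. Solving: [H⁺] = 3.9217e-04. Percent = (3.9217e-04/0.43) × 100

Percent ionization = 0.0912%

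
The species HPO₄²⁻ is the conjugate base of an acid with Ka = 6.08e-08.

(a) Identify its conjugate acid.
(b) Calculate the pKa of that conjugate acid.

(a) The conjugate acid is formed by adding one H⁺ to HPO₄²⁻, giving H₂PO₄⁻. (b) pKa = -log(Ka) = -log(6.08e-08) = 7.22.

Conjugate acid: H₂PO₄⁻; pK_a = 7.22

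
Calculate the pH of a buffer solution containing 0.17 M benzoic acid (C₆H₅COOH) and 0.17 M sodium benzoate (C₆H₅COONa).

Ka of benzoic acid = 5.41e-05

pKa = -log(5.41e-05) = 4.27. pH = pKa + log([A⁻]/[HA]) = 4.27 + log(0.17/0.17)

pH = 4.27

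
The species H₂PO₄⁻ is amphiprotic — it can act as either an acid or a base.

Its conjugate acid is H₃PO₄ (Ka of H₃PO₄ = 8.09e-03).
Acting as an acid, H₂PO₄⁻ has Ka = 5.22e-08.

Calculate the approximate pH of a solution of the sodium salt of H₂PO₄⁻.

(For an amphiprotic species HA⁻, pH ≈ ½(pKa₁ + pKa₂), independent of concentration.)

pKa₁ = -log(8.09e-03) = 2.09; pKa₂ = -log(5.22e-08) = 7.28. For an amphiprotic species, pH ≈ ½(pKa₁ + pKa₂) = ½(2.09 + 7.28) = 4.69.

pH = 4.69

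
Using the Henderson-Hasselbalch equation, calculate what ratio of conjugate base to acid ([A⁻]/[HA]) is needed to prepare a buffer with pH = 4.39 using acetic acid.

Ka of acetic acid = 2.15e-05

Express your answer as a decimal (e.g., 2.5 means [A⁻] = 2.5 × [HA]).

pKa = -log(2.15e-05) = 4.6676. pH = pKa + log([A⁻]/[HA]), so log([A⁻]/[HA]) = pH − pKa = 4.39 − 4.6676 = -0.2776. [A⁻]/[HA] = 10^(-0.2776) = 0.528

[A⁻]/[HA] = 0.528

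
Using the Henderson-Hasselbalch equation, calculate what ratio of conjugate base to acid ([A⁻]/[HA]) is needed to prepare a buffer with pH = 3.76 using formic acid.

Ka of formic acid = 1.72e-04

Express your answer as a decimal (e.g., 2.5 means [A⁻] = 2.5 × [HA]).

pKa = -log(1.72e-04) = 3.7645. pH = pKa + log([A⁻]/[HA]), so log([A⁻]/[HA]) = pH − pKa = 3.76 − 3.7645 = -0.0045. [A⁻]/[HA] = 10^(-0.0045) = 0.990

[A⁻]/[HA] = 0.990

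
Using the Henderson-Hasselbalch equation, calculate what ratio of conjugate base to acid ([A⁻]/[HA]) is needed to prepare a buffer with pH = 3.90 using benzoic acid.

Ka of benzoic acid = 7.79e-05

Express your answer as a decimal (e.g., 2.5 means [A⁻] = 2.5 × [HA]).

pKa = -log(7.79e-05) = 4.1085. pH = pKa + log([A⁻]/[HA]), so log([A⁻]/[HA]) = pH − pKa = 3.90 − 4.1085 = -0.2085. [A⁻]/[HA] = 10^(-0.2085) = 0.619

[A⁻]/[HA] = 0.619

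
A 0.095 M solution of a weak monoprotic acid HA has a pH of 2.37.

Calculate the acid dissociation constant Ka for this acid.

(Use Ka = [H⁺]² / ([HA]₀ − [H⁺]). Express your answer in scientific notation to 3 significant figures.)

[H⁺] = 10^(−pH) = 10^(−2.37) = 4.266e-03 M. For HA ⇌ H⁺ + A⁻, Ka = [H⁺][A⁻]/[HA] = [H⁺]² / ([HA]₀ − [H⁺]) = (4.266e-03)² / (0.095 − 4.266e-03) = 2.01e-04.

K_a = 2.01e-04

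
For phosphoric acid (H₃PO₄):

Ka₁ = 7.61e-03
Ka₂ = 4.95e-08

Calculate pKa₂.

pKa₂ = -log(Ka₂) = -log(4.95e-08) = 7.31.

pK_{a2} = 7.31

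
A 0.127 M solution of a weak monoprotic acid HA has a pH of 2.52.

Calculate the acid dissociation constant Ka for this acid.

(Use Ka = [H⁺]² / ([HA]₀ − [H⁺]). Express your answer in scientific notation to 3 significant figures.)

[H⁺] = 10^(−pH) = 10^(−2.52) = 3.020e-03 M. For HA ⇌ H⁺ + A⁻, Ka = [H⁺][A⁻]/[HA] = [H⁺]² / ([HA]₀ − [H⁺]) = (3.020e-03)² / (0.127 − 3.020e-03) = 7.36e-05.

K_a = 7.36e-05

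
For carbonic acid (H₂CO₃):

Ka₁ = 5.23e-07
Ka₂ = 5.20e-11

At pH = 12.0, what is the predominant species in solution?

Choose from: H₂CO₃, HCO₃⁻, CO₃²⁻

pKa₁ = 6.28, pKa₂ = 10.28. For a polyprotic acid the predominant species crosses at each pKa: below pKa_n the protonated form dominates, above it the deprotonated form does. At pH = 12.0, the predominant species is CO₃²⁻.

CO₃²⁻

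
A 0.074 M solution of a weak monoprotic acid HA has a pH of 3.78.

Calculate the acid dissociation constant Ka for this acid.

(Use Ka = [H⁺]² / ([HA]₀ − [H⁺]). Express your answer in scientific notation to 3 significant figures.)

[H⁺] = 10^(−pH) = 10^(−3.78) = 1.660e-04 M. For HA ⇌ H⁺ + A⁻, Ka = [H⁺][A⁻]/[HA] = [H⁺]² / ([HA]₀ − [H⁺]) = (1.660e-04)² / (0.074 − 1.660e-04) = 3.73e-07.

K_a = 3.73e-07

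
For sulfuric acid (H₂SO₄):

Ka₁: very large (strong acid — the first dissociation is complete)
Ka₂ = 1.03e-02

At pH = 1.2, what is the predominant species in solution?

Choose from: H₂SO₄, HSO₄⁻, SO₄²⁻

The first dissociation is complete, so H₂SO₄ itself is never the predominant species in water; pKa₂ = -log(1.03e-02) = 1.99. For a polyprotic acid the predominant species crosses at each pKa: below pKa_n the protonated form dominates, above it the deprotonated form does. At pH = 1.2, the predominant species is HSO₄⁻.

HSO₄⁻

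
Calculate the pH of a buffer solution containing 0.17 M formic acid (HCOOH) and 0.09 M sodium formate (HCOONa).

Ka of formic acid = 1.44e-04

pKa = -log(1.44e-04) = 3.84. pH = pKa + log([A⁻]/[HA]) = 3.84 + log(0.09/0.17)

pH = 3.57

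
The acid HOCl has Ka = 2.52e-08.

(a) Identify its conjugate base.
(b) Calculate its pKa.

(a) The conjugate base is formed by removing one H⁺ from HOCl, giving OCl⁻. (b) pKa = -log(Ka) = -log(2.52e-08) = 7.60.

Conjugate base: OCl⁻; pK_a = 7.60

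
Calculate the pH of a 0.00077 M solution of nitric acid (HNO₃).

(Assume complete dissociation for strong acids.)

[H⁺] = 0.00077 M for strong acid. pH = -log[H⁺] = -log(0.00077)

pH = 3.11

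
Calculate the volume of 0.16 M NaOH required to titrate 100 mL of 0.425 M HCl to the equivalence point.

At equivalence: moles acid = moles base. moles HCl = 0.425 × 100/1000 = 0.0425 mol. V_base = moles / 0.16 × 1000 = 265.6 mL.

V_{base} = 265.6 mL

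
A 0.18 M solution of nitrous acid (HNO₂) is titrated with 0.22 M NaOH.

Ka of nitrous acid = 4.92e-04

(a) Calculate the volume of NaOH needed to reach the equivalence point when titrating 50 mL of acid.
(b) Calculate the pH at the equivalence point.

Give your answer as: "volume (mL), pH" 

moles acid = 0.18 × 50/1000 = 0.009 mol; V_base = moles/0.22 × 1000 = 40.9 mL. At equivalence only the conjugate base is present: [A⁻] = 0.009/0.091 = 9.9000e-02 M. Kb = Kw/Ka = 2.03e-11; [OH⁻] = √(Kb × [A⁻]) = 1.4185e-06; pOH = 5.85; pH = 14 - pOH = 8.15.

V = 40.9 mL, pH = 8.15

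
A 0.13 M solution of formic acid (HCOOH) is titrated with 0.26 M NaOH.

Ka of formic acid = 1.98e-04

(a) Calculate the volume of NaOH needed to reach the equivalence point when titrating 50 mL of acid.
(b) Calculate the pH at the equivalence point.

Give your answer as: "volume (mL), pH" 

moles acid = 0.13 × 50/1000 = 0.0065 mol; V_base = moles/0.26 × 1000 = 25.0 mL. At equivalence only the conjugate base is present: [A⁻] = 0.0065/0.075 = 8.6667e-02 M. Kb = Kw/Ka = 5.05e-11; [OH⁻] = √(Kb × [A⁻]) = 2.0922e-06; pOH = 5.68; pH = 14 - pOH = 8.32.

V = 25.0 mL, pH = 8.32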